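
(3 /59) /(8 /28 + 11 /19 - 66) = -399 /511117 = -0.00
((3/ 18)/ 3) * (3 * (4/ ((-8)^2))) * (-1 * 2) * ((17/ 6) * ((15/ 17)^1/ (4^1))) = -5/ 384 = -0.01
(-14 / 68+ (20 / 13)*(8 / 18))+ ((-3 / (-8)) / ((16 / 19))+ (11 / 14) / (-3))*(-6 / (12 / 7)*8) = -4.66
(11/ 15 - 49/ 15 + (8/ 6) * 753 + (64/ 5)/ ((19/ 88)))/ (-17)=-302314/ 4845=-62.40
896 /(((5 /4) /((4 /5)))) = 14336 /25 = 573.44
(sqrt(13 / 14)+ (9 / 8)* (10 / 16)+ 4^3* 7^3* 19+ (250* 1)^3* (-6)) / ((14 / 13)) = -77652982199 / 896+ 13* sqrt(182) / 196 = -86666273.88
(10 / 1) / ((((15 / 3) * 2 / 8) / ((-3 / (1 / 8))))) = -192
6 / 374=3 / 187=0.02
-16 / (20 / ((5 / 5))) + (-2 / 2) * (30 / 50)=-7 / 5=-1.40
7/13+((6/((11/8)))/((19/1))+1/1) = 4804/2717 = 1.77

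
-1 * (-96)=96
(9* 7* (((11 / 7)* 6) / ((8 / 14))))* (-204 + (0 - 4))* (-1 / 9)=24024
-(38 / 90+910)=-40969 / 45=-910.42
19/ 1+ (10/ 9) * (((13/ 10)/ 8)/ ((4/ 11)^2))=23461/ 1152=20.37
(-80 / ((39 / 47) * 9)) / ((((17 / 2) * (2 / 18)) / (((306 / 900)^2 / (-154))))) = 3196 / 375375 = 0.01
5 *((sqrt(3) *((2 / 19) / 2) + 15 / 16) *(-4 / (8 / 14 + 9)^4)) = -180075 / 80604484 - 48020 *sqrt(3) / 382871299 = -0.00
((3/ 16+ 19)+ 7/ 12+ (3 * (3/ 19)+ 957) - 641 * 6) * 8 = -2616305/ 114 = -22950.04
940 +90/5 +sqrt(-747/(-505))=3 * sqrt(41915)/505 +958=959.22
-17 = -17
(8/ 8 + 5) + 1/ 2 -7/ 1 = -1/ 2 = -0.50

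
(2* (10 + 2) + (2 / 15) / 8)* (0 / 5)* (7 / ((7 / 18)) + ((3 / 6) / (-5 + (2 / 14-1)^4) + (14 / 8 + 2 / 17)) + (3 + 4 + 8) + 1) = 0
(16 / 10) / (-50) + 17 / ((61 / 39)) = 82631 / 7625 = 10.84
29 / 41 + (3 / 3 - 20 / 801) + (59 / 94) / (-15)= 1.64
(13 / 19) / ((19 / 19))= 13 / 19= 0.68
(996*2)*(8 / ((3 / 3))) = 15936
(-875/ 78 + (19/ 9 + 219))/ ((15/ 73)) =717079/ 702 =1021.48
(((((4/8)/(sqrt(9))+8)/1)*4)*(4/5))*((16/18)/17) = 3136/2295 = 1.37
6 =6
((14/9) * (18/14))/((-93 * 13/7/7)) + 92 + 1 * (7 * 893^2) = 6748922017/1209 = 5582234.92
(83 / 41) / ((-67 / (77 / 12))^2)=0.02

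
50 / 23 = 2.17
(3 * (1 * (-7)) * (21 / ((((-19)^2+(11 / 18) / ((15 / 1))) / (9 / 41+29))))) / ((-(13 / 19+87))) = 27655830 / 67944257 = 0.41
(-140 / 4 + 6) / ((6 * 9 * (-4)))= 29 / 216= 0.13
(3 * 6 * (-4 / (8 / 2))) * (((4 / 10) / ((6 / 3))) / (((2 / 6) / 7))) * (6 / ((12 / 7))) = -264.60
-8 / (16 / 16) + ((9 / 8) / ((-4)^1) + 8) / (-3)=-10.57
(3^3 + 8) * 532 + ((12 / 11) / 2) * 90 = 205360 / 11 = 18669.09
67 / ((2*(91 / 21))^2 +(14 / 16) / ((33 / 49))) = 53064 / 60517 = 0.88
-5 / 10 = -1 / 2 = -0.50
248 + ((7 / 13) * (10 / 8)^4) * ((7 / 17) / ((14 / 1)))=28066071 / 113152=248.04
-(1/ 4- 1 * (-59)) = -59.25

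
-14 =-14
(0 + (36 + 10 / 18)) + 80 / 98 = 16481 / 441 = 37.37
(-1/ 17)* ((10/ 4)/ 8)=-5/ 272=-0.02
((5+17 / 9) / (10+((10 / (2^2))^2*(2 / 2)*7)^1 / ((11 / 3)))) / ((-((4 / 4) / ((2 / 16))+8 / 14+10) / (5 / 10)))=-4774 / 564525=-0.01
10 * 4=40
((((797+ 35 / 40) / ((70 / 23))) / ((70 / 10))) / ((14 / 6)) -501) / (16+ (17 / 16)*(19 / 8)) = -106456104 / 4066265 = -26.18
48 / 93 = 0.52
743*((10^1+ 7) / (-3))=-12631 / 3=-4210.33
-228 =-228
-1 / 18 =-0.06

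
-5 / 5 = -1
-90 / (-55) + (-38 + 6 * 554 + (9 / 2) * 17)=74011 / 22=3364.14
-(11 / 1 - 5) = -6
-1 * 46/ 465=-46/ 465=-0.10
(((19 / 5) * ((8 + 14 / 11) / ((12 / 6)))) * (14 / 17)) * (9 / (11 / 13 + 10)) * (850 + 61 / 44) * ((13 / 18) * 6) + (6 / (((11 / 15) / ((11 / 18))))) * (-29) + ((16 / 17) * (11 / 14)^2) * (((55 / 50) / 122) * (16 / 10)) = 639681558649517 / 14448676550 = 44272.67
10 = 10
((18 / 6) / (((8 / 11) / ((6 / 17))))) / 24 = 33 / 544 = 0.06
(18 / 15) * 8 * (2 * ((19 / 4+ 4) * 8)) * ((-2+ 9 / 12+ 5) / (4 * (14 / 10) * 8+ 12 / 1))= 6300 / 71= 88.73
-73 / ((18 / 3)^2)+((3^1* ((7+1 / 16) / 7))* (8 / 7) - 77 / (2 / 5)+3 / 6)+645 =801617 / 1764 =454.43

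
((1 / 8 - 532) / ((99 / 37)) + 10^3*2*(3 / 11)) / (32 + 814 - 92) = 274565 / 597168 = 0.46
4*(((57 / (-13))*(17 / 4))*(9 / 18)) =-969 / 26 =-37.27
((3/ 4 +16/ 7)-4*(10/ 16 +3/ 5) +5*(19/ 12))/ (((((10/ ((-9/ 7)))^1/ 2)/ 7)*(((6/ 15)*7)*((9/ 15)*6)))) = -1271/ 1176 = -1.08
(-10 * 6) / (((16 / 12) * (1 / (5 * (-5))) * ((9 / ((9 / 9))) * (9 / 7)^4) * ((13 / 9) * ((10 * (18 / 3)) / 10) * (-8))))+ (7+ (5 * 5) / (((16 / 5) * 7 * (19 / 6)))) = 404914801 / 60501168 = 6.69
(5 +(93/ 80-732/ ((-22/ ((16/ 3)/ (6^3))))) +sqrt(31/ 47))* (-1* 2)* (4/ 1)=-165941/ 2970-8* sqrt(1457)/ 47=-62.37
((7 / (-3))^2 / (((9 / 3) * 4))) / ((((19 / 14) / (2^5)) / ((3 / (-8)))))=-686 / 171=-4.01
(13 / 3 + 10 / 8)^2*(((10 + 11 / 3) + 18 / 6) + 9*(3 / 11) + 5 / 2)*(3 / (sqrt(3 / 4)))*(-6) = -14009.06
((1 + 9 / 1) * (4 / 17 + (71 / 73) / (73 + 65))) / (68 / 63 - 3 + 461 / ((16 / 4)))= 17431260 / 815159537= 0.02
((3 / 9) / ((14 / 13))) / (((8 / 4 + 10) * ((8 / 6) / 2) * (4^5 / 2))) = 13 / 172032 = 0.00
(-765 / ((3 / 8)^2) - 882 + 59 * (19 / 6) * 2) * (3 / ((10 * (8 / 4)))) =-3569 / 4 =-892.25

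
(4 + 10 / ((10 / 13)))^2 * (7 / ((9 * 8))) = 2023 / 72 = 28.10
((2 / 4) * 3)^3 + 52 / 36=347 / 72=4.82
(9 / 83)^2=81 / 6889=0.01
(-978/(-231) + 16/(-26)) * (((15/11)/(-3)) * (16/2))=-144880/11011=-13.16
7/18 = 0.39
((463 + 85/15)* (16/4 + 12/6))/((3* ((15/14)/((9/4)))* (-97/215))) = -423206/97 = -4362.95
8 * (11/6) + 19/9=151/9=16.78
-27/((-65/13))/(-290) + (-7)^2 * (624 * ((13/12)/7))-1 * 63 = 6770023/1450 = 4668.98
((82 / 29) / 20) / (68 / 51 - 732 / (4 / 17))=-123 / 2705410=-0.00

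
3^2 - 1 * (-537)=546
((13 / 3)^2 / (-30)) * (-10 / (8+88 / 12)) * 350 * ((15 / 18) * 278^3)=1588543638500 / 621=2558041285.83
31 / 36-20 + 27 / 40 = -6647 / 360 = -18.46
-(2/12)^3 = -1/216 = -0.00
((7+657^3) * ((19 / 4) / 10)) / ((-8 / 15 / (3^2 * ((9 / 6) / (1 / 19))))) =-1036569326175 / 16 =-64785582885.94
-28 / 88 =-7 / 22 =-0.32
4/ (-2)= -2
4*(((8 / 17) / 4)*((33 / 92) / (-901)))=-66 / 352291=-0.00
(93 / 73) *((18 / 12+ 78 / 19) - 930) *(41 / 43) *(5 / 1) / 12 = -223232085 / 477128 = -467.87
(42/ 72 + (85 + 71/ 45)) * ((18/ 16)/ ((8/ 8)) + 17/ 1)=454981/ 288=1579.80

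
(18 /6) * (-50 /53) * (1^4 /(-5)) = 30 /53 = 0.57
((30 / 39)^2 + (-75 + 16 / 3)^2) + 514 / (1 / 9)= 14419135 / 1521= 9480.04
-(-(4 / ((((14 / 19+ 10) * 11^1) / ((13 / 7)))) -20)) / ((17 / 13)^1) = -1017809 / 66759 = -15.25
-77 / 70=-11 / 10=-1.10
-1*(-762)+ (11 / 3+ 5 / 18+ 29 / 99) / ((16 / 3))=805511 / 1056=762.79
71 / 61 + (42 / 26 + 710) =565234 / 793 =712.78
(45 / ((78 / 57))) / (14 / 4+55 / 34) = 4845 / 754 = 6.43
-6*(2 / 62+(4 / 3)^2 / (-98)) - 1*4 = -18614 / 4557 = -4.08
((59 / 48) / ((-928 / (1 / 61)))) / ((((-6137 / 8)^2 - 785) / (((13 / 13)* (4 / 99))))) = -59 / 39522718897794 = -0.00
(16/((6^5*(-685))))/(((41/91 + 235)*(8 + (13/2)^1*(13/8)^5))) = -1490944/9542249626209255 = -0.00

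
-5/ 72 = -0.07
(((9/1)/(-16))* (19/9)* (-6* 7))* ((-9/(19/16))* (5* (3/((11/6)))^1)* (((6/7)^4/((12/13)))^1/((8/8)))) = -6823440/3773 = -1808.49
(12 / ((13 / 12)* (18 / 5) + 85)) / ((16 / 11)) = 0.09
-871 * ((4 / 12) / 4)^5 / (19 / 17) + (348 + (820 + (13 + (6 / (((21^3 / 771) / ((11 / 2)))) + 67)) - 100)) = 1866090681583 / 1621638144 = 1150.74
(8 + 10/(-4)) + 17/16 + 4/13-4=597/208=2.87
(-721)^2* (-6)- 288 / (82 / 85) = -127893126 / 41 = -3119344.54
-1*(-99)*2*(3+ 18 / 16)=3267 / 4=816.75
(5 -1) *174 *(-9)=-6264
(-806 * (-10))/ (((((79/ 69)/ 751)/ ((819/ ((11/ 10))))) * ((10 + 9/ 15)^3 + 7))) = 53447574009375/ 16266811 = 3285682.36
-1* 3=-3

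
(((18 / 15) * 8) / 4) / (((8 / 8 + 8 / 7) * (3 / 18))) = 6.72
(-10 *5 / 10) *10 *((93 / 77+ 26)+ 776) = -3092350 / 77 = -40160.39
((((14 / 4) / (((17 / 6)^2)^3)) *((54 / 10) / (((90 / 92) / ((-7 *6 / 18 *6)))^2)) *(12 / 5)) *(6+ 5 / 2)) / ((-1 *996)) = -11287454976 / 73655081875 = -0.15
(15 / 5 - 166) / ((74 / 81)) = -13203 / 74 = -178.42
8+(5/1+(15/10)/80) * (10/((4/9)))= 7739/64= 120.92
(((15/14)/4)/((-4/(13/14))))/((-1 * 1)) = 195/3136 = 0.06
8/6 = 4/3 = 1.33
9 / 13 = 0.69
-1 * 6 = -6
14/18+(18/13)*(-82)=-13193/117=-112.76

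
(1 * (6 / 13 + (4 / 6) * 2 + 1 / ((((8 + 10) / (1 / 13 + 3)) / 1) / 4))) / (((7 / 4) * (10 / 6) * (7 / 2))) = 464 / 1911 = 0.24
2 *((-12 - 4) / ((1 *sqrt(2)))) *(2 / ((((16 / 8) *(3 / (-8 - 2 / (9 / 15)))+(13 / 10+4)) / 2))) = -10880 *sqrt(2) / 811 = -18.97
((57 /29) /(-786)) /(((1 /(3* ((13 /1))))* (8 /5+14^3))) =-95 /2674496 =-0.00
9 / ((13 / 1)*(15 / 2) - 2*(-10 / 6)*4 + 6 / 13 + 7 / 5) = 0.08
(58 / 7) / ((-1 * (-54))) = 29 / 189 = 0.15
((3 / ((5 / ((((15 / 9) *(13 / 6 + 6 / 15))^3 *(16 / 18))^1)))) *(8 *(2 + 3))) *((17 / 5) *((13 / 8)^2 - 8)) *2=-2662043923 / 43740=-60860.63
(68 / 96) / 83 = 17 / 1992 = 0.01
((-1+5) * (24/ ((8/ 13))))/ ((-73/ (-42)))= 6552/ 73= 89.75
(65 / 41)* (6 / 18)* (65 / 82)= 4225 / 10086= 0.42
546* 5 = 2730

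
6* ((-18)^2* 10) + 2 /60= 583201 /30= 19440.03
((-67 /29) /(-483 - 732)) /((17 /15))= 67 /39933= 0.00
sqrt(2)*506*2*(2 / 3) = 954.12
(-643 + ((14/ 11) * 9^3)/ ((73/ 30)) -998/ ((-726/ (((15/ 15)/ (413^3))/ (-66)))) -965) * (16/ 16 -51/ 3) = 1209076130391991448/ 61601825191599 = 19627.28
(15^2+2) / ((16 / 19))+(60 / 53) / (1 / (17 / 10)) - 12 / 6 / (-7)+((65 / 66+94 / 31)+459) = 4462031933 / 6072528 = 734.79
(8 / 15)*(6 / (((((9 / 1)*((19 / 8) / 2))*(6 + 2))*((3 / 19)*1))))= 32 / 135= 0.24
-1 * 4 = -4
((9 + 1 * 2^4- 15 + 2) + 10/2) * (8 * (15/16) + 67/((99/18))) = 334.59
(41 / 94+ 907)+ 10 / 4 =42767 / 47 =909.94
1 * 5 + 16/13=81/13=6.23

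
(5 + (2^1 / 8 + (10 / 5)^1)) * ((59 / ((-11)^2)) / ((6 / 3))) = 1711 / 968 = 1.77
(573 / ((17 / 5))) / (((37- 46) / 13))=-12415 / 51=-243.43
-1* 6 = -6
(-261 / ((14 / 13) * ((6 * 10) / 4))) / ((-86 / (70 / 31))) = 1131 / 2666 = 0.42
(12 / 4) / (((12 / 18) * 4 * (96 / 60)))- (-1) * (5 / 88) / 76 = 9415 / 13376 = 0.70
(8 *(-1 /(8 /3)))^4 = 81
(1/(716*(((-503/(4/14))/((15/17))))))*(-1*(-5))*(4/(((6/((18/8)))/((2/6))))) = -75/42857612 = -0.00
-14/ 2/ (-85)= 7/ 85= 0.08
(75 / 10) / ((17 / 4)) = 30 / 17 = 1.76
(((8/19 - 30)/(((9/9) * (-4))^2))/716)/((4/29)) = -8149/435328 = -0.02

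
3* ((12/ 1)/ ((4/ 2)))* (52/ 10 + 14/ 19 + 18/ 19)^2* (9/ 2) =34644996/ 9025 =3838.78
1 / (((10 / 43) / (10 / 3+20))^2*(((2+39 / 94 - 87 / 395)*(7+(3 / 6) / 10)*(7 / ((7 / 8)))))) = 3651775 / 44901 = 81.33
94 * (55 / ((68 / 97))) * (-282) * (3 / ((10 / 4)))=-42426054 / 17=-2495650.24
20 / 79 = 0.25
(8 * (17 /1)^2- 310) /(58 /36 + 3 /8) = 1008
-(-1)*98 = 98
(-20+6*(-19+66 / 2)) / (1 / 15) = 960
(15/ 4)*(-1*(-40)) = 150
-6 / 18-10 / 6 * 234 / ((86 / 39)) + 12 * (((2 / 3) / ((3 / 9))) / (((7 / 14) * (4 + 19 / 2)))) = -67198 / 387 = -173.64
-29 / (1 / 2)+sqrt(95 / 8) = -58+sqrt(190) / 4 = -54.55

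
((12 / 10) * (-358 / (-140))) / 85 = 537 / 14875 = 0.04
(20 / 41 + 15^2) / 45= 1849 / 369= 5.01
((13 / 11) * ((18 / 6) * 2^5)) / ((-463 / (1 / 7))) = -0.04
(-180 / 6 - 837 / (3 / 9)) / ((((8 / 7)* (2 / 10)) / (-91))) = 8093085 / 8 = 1011635.62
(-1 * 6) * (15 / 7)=-90 / 7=-12.86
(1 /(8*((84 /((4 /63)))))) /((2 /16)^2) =8 /1323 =0.01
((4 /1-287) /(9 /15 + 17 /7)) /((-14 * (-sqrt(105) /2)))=-283 * sqrt(105) /2226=-1.30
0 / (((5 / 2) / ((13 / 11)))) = 0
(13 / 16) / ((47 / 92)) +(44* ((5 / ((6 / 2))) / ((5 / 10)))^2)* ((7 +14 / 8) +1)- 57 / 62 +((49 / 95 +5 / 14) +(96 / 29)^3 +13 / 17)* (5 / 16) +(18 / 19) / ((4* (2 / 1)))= 36862943693979821 / 7713035688288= 4779.30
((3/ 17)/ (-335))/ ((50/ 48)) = -0.00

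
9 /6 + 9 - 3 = 15 /2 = 7.50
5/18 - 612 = -11011/18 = -611.72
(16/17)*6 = 96/17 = 5.65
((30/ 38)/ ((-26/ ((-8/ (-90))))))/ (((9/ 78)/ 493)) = -1972/ 171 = -11.53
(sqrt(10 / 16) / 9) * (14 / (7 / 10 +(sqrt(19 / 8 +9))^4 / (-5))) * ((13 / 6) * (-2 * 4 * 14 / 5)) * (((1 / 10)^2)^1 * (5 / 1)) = 5824 * sqrt(10) / 155385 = 0.12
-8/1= -8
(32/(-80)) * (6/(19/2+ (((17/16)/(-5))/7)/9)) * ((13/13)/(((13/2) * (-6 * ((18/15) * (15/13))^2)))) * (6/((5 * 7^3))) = 416/35179305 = 0.00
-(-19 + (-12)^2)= -125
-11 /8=-1.38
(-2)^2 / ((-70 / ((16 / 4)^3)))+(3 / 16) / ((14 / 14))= -1943 / 560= -3.47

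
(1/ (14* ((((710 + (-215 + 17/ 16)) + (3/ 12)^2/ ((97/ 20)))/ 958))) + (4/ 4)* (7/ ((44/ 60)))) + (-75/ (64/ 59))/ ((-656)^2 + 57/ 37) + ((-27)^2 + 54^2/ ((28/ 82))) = 50956705666996800617/ 5491972677408448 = 9278.40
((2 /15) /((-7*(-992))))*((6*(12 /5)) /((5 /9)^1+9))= 27 /933100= 0.00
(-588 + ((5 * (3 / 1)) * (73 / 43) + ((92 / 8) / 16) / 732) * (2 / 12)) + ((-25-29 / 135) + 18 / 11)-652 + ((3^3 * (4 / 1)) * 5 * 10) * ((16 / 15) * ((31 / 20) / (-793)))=-16470788410051 / 12963075840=-1270.59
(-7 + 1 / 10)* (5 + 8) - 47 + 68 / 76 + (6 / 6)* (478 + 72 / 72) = 343.19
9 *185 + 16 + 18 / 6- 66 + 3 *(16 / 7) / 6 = 11334 / 7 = 1619.14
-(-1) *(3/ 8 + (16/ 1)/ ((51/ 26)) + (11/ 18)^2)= 98101/ 11016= 8.91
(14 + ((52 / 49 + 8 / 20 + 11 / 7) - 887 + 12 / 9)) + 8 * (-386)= -2908126 / 735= -3956.63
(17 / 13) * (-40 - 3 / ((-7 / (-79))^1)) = -8789 / 91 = -96.58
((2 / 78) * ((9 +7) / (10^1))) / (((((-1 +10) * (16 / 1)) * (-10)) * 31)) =-1 / 1088100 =-0.00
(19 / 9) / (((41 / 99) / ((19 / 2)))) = 3971 / 82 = 48.43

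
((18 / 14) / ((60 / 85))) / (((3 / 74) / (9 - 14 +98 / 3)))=52207 / 42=1243.02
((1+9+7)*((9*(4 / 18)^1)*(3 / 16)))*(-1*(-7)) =357 / 8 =44.62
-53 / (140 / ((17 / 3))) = -901 / 420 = -2.15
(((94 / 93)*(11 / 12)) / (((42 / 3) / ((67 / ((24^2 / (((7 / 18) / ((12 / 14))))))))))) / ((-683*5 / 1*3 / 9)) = -242473 / 79027799040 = -0.00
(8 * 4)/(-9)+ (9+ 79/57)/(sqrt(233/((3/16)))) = -32/9+ 148 * sqrt(699)/13281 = -3.26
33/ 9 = 11/ 3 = 3.67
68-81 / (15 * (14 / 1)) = 4733 / 70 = 67.61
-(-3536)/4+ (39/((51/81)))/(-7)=104143/119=875.15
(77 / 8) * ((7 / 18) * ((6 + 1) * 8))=3773 / 18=209.61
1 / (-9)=-1 / 9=-0.11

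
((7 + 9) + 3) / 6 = 19 / 6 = 3.17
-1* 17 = -17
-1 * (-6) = 6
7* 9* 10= 630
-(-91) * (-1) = -91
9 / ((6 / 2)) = 3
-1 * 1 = -1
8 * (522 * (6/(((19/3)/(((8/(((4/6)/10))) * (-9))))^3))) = -852210284544000/6859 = -124247016262.43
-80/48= -5/3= -1.67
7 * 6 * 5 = 210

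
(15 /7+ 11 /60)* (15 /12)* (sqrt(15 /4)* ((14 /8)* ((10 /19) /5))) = 977* sqrt(15) /3648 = 1.04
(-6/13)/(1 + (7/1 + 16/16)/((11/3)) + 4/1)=-66/1027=-0.06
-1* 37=-37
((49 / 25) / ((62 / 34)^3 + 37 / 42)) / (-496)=-0.00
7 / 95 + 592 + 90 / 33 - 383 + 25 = 247457 / 1045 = 236.80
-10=-10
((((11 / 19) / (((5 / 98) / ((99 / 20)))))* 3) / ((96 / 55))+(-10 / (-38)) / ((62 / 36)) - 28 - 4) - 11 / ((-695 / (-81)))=1661315063 / 26198720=63.41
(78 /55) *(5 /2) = 3.55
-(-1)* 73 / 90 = 73 / 90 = 0.81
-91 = -91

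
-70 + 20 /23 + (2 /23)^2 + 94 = 13160 /529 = 24.88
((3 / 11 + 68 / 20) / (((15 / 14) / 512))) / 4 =361984 / 825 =438.77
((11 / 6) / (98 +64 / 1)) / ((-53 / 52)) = -143 / 12879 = -0.01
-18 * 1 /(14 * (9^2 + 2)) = -9 /581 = -0.02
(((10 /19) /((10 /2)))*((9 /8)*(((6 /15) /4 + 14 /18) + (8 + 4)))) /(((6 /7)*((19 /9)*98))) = 183 /21280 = 0.01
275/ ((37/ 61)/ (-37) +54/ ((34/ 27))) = 285175/ 44452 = 6.42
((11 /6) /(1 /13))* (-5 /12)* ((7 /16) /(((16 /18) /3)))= -15015 /1024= -14.66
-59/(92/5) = -295/92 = -3.21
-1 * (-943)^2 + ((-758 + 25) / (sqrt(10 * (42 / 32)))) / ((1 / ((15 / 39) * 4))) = -889249 - 5864 * sqrt(210) / 273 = -889560.27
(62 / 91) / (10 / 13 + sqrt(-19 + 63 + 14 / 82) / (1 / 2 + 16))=6920595 / 5671162-13299 * sqrt(74251) / 5671162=0.58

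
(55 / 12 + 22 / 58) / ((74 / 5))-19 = -480653 / 25752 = -18.66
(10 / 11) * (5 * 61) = 3050 / 11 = 277.27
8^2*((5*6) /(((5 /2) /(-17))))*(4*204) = -10653696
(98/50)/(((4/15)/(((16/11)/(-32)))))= -0.33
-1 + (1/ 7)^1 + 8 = 50/ 7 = 7.14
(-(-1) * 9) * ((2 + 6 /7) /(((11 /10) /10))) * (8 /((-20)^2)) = 360 /77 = 4.68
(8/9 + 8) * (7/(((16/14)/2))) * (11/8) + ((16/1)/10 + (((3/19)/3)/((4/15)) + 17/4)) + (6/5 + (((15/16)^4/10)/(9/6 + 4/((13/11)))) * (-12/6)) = 558403045649/3558113280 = 156.94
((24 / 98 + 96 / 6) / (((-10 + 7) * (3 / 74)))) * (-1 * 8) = 1068.55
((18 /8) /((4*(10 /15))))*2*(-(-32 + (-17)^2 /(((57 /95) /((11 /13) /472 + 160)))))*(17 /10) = -216964715967 /981760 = -220995.68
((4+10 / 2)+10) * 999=18981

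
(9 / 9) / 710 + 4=2841 / 710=4.00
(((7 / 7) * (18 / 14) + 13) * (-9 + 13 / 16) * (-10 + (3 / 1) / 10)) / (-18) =-63535 / 1008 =-63.03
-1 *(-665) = 665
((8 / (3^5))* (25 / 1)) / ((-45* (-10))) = 0.00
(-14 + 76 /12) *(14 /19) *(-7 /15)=2254 /855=2.64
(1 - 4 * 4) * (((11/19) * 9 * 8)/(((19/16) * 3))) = -63360/361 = -175.51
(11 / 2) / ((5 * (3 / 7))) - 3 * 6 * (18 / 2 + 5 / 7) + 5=-35131 / 210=-167.29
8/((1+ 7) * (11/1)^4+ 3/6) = 0.00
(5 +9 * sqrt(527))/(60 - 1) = 5/59 +9 * sqrt(527)/59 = 3.59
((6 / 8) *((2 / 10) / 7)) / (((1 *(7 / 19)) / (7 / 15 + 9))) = 1349 / 2450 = 0.55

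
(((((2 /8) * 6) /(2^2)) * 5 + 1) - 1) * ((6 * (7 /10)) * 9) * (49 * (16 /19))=55566 /19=2924.53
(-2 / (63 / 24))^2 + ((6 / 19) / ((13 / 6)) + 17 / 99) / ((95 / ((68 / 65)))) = 1440299972 / 2466288825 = 0.58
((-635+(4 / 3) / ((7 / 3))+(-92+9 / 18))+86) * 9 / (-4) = 80631 / 56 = 1439.84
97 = 97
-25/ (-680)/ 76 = 5/ 10336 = 0.00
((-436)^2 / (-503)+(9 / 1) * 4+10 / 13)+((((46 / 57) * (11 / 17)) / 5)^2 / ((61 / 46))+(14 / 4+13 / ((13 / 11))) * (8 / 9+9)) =-411481695754473 / 2080732359550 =-197.76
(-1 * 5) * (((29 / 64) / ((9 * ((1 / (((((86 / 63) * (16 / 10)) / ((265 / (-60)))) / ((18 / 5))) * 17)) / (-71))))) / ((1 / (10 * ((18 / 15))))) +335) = -65386715 / 30051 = -2175.86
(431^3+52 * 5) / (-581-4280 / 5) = -80063251 / 1437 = -55715.55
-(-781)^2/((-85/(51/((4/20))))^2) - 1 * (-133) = -5489516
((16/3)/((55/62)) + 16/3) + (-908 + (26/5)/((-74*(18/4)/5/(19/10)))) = -896.80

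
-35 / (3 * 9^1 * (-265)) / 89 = 7 / 127359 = 0.00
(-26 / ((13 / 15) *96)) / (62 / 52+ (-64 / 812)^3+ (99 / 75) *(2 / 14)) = -13593818875 / 60047246904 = -0.23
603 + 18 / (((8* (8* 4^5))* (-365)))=7212072951 / 11960320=603.00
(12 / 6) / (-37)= -2 / 37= -0.05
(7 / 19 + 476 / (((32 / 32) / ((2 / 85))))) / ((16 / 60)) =3297 / 76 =43.38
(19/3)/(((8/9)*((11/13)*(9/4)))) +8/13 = 3739/858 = 4.36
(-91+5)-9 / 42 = -1207 / 14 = -86.21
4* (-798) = -3192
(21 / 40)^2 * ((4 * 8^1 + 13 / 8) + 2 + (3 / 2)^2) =133623 / 12800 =10.44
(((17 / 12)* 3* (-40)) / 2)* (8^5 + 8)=-2785960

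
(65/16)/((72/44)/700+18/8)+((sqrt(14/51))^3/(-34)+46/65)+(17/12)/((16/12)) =64460963/18036720 - 7 * sqrt(714)/44217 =3.57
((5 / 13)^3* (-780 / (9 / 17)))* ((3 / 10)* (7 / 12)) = -14875 / 1014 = -14.67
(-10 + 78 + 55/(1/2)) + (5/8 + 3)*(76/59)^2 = 640556/3481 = 184.01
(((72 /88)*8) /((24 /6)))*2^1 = 36 /11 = 3.27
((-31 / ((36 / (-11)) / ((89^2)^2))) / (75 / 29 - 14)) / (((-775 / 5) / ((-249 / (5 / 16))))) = -6644905259828 / 24825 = -267669899.69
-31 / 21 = -1.48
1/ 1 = 1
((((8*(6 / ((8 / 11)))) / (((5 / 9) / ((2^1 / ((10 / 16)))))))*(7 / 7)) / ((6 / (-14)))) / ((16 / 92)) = -127512 / 25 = -5100.48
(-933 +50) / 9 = -883 / 9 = -98.11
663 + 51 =714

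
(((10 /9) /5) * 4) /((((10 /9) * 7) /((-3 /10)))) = -6 /175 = -0.03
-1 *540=-540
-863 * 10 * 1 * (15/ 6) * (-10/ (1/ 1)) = 215750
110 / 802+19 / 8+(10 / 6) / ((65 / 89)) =599813 / 125112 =4.79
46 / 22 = 23 / 11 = 2.09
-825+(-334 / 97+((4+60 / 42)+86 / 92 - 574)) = -43605161 / 31234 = -1396.08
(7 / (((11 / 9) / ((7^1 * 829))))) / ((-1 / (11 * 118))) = -43139502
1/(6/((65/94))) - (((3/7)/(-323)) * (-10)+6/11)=-6220729/14027244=-0.44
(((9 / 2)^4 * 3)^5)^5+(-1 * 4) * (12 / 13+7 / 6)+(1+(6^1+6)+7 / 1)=8777016584046687757687311557878318862432696025492183644772291736180343617953146312475352423833398194938196981 / 49438373408900946658371425009664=177534493528997511491037800000000000000000000000000000000000000000000000000000.00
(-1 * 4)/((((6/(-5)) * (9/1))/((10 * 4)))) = 400/27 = 14.81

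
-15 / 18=-5 / 6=-0.83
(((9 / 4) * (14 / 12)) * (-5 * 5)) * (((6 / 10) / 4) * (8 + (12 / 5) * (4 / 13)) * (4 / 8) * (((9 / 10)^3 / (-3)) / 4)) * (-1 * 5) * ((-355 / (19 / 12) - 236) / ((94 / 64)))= 1188024327 / 290225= 4093.46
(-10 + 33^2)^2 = 1164241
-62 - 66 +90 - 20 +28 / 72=-1037 / 18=-57.61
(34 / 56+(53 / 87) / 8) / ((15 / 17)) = 56593 / 73080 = 0.77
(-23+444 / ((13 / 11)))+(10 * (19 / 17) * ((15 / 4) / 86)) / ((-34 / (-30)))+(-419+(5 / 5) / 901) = -2256194301 / 34248812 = -65.88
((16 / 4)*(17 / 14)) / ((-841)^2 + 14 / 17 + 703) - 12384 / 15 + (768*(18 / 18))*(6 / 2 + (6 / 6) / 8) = 331608765029 / 210625485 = 1574.40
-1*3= -3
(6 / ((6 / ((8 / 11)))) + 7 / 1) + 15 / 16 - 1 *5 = 645 / 176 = 3.66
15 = 15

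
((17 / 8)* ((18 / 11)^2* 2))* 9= 12393 / 121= 102.42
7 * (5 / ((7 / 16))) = 80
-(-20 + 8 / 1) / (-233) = -12 / 233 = -0.05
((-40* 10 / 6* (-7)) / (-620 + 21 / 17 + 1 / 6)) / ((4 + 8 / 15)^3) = -590625 / 72940132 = -0.01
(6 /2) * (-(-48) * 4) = 576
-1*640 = -640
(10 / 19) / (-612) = -5 / 5814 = -0.00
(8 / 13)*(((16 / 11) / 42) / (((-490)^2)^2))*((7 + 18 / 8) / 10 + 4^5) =3727 / 9836191706250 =0.00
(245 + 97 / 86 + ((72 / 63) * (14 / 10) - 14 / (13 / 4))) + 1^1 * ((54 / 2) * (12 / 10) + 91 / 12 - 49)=1572379 / 6708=234.40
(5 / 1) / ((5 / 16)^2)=256 / 5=51.20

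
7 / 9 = 0.78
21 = 21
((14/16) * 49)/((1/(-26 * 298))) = -664391/2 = -332195.50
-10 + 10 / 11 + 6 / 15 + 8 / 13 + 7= -769 / 715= -1.08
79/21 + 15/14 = 29/6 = 4.83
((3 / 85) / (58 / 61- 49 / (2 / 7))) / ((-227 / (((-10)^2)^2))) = 732000 / 80294213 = 0.01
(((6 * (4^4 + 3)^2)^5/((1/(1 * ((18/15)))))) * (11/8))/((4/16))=348552203480982835151784851808/5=69710440696196567030356970000.00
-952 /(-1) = 952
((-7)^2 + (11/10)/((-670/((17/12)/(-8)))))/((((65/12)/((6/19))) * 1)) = 94550961/33098000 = 2.86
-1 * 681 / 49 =-681 / 49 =-13.90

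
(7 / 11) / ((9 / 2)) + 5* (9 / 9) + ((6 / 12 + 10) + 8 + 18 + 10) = 10225 / 198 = 51.64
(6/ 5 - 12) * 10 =-108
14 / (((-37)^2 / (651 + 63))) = 9996 / 1369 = 7.30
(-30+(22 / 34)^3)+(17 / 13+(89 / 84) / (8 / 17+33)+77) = 148391705729 / 3052682724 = 48.61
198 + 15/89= 17637/89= 198.17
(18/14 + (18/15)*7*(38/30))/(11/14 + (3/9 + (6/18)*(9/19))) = 237918/25475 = 9.34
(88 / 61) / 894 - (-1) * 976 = 26612636 / 27267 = 976.00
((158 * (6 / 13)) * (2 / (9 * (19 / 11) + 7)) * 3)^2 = 61168041 / 162409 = 376.63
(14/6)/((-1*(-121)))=7/363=0.02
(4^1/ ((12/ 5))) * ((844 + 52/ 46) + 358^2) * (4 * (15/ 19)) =296721000/ 437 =678995.42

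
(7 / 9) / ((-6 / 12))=-1.56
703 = 703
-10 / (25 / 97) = -194 / 5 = -38.80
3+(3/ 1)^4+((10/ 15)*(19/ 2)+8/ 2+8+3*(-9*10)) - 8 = -527/ 3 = -175.67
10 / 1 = 10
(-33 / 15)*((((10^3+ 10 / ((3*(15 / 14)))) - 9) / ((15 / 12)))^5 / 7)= -645772918903928775246848 / 6458484375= -99988307071491.33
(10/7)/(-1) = -1.43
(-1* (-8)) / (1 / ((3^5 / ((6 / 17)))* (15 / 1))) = 82620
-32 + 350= 318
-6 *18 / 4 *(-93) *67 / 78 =56079 / 26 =2156.88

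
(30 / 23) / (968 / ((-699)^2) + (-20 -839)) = -14658030 / 9653267693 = -0.00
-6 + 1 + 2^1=-3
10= 10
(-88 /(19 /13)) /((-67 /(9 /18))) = 572 /1273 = 0.45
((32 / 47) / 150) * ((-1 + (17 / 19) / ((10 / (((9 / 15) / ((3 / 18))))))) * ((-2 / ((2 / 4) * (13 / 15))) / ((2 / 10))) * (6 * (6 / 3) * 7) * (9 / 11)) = 15579648 / 3192475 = 4.88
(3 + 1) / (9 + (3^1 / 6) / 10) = 80 / 181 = 0.44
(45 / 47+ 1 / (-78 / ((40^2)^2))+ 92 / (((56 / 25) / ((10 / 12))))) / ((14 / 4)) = -1682674235 / 179634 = -9367.24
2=2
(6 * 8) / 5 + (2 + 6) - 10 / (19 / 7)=1322 / 95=13.92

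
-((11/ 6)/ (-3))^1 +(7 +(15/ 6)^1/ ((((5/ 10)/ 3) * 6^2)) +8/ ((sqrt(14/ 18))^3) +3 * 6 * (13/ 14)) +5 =216 * sqrt(7)/ 49 +7495/ 252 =41.40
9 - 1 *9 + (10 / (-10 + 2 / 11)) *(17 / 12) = -935 / 648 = -1.44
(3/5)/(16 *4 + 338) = 1/670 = 0.00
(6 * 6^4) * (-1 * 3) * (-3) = 69984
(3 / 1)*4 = 12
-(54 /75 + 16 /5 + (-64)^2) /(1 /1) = -102498 /25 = -4099.92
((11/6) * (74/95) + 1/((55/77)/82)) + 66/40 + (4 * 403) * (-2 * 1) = -3540979/1140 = -3106.12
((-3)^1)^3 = -27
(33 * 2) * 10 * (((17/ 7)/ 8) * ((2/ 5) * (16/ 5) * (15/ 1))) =26928/ 7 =3846.86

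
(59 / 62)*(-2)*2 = -118 / 31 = -3.81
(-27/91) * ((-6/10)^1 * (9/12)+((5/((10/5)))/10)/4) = 837/7280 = 0.11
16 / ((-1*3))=-5.33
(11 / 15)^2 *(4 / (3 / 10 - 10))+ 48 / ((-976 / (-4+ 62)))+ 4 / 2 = -286028 / 266265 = -1.07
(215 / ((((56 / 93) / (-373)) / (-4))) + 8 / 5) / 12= 37290787 / 840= 44393.79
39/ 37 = 1.05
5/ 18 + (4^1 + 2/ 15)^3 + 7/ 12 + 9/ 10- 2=950087/ 13500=70.38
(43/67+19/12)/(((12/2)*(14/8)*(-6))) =-1789/50652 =-0.04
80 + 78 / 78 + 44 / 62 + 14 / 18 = 82.49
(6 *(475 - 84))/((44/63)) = 3359.05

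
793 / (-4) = -793 / 4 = -198.25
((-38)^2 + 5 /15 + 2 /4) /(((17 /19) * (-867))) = -164711 /88434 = -1.86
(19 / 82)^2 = 361 / 6724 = 0.05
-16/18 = -8/9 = -0.89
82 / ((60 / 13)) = 533 / 30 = 17.77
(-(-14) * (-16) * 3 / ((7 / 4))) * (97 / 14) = -18624 / 7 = -2660.57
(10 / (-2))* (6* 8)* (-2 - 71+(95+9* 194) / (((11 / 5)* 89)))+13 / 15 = 224155927 / 14685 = 15264.28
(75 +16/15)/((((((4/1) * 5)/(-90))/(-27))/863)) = 79759323/10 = 7975932.30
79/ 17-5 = -6/ 17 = -0.35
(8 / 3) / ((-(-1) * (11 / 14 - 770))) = -112 / 32307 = -0.00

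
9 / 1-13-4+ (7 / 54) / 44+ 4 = -9497 / 2376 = -4.00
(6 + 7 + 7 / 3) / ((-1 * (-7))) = 46 / 21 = 2.19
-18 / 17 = -1.06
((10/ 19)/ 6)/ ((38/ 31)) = 155/ 2166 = 0.07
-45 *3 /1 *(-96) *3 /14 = 19440 /7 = 2777.14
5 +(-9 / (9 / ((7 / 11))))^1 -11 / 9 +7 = 1004 / 99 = 10.14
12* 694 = 8328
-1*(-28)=28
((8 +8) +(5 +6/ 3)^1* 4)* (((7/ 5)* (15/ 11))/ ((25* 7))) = 12/ 25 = 0.48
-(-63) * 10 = 630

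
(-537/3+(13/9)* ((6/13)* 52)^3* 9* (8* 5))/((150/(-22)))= -79071311/75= -1054284.15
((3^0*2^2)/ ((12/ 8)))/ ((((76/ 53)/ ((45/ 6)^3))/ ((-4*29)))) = -1729125/ 19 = -91006.58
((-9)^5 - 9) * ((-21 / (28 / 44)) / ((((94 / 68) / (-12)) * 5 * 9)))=-88350768 / 235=-375960.71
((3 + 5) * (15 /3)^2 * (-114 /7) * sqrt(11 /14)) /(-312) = 475 * sqrt(154) /637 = 9.25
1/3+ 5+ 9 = 43/3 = 14.33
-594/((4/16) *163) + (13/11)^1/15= -389921/26895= -14.50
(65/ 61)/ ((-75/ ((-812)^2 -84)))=-1714076/ 183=-9366.54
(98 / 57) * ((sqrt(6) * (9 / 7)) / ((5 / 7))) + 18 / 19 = 18 / 19 + 294 * sqrt(6) / 95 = 8.53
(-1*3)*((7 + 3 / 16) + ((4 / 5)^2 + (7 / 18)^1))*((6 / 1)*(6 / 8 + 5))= -680317 / 800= -850.40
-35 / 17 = -2.06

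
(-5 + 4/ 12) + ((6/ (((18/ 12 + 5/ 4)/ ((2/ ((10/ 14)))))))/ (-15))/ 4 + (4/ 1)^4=207266/ 825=251.23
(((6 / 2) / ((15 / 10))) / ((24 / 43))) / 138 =43 / 1656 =0.03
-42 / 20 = -21 / 10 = -2.10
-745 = -745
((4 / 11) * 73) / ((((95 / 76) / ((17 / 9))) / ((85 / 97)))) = 337552 / 9603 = 35.15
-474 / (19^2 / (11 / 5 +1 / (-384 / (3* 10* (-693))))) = -4272873 / 57760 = -73.98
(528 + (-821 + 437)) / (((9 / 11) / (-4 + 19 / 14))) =-3256 / 7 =-465.14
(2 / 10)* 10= 2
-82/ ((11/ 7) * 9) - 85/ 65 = -9145/ 1287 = -7.11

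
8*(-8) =-64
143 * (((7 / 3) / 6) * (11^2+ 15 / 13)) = 6793.11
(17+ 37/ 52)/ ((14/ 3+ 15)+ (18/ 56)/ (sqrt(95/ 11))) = 3035376540/ 3370339193 - 522207*sqrt(1045)/ 3370339193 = 0.90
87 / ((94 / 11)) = 957 / 94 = 10.18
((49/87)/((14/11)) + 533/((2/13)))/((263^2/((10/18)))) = 0.03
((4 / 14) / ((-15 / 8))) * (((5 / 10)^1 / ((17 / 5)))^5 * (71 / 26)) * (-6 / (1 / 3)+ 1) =44375 / 91204932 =0.00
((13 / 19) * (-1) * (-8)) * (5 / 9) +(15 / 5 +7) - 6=1204 / 171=7.04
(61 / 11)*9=549 / 11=49.91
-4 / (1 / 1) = -4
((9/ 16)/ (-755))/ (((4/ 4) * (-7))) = 9/ 84560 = 0.00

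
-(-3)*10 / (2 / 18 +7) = 135 / 32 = 4.22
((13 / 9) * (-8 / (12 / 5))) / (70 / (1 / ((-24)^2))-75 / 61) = -1586 / 13281003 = -0.00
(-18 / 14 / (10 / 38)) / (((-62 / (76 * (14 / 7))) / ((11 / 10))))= 71478 / 5425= 13.18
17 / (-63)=-17 / 63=-0.27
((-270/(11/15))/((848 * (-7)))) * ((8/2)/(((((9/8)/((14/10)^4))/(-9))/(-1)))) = 111132/14575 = 7.62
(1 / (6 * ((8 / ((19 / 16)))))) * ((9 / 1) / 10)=57 / 2560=0.02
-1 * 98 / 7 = -14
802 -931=-129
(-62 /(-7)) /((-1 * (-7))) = 1.27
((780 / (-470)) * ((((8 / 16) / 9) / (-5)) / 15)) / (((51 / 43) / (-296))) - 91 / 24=-17683237 / 4314600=-4.10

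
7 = 7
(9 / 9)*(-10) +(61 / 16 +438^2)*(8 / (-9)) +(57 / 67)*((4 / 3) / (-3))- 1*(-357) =-205242829 / 1206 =-170184.77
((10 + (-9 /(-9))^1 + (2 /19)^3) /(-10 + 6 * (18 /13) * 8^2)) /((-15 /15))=-980941 /46517738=-0.02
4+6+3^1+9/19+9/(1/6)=1282/19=67.47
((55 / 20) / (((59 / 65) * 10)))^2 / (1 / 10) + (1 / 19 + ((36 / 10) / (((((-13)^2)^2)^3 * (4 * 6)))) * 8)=239276809257896351723 / 246545928306523337440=0.97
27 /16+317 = 5099 /16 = 318.69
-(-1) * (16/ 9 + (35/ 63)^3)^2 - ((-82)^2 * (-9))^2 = -1946235924055655/ 531441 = -3662186252.20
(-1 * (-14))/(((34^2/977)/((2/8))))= 6839/2312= 2.96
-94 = -94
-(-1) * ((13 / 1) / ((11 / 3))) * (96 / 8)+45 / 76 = 36063 / 836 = 43.14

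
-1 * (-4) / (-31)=-4 / 31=-0.13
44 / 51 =0.86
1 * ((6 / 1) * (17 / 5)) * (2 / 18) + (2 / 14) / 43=2.27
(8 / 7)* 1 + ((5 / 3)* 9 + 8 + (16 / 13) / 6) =24.35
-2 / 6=-1 / 3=-0.33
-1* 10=-10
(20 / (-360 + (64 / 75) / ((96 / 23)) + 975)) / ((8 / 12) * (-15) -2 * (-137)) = 375 / 3045262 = 0.00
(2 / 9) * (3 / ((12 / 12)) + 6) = 2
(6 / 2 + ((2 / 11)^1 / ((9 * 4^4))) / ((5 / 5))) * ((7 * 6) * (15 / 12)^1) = 1330595 / 8448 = 157.50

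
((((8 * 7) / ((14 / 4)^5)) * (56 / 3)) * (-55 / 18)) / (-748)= 1280 / 157437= 0.01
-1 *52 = -52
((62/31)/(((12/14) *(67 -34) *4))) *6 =7/66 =0.11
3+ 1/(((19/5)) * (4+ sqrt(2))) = 409/133 - 5 * sqrt(2)/266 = 3.05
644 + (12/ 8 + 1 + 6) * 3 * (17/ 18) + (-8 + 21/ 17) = 134909/ 204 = 661.32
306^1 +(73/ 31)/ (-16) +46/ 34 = 2590359/ 8432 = 307.21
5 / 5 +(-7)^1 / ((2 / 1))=-5 / 2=-2.50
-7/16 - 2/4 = -15/16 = -0.94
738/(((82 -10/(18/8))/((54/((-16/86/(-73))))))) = 281464713/1396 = 201622.29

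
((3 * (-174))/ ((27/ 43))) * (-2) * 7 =34916/ 3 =11638.67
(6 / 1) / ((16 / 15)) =45 / 8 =5.62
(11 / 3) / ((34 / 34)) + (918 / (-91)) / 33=3.36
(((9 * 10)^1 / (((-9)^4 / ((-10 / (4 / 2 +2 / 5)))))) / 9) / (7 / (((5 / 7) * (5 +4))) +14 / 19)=-11875 / 3413907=-0.00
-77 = -77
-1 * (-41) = 41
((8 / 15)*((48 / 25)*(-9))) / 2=-576 / 125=-4.61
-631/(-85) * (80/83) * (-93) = -938928/1411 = -665.43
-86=-86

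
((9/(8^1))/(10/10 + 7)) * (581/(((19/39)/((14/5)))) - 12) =1422387/3040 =467.89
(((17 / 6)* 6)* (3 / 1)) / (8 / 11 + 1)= 561 / 19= 29.53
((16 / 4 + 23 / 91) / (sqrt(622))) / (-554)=-387 * sqrt(622) / 31357508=-0.00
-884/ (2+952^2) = -442/ 453153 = -0.00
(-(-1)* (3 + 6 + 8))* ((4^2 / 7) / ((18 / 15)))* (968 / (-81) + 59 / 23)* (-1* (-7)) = -11889800 / 5589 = -2127.36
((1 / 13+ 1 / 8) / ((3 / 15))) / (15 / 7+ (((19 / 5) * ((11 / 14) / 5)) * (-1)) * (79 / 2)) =-18375 / 390286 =-0.05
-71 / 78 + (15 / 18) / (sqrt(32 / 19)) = -71 / 78 + 5 * sqrt(38) / 48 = -0.27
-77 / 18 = -4.28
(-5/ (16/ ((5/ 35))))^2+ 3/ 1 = 37657/ 12544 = 3.00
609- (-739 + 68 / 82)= 1347.17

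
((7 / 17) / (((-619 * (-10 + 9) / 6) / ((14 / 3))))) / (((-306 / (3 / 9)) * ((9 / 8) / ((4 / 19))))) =-3136 / 825939747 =-0.00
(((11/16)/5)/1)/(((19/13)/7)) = 1001/1520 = 0.66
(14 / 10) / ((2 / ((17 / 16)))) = 119 / 160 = 0.74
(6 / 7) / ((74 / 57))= 171 / 259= 0.66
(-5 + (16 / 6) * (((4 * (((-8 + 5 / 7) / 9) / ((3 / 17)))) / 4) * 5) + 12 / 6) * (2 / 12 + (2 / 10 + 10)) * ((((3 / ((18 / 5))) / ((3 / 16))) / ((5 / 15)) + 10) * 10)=-37714970 / 243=-155205.64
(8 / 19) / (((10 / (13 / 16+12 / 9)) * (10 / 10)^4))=103 / 1140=0.09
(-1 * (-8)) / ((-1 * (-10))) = 4 / 5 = 0.80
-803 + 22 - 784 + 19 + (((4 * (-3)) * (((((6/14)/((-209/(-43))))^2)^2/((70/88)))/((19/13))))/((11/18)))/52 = -4709864846899904786/3046484338347065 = -1546.00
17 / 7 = 2.43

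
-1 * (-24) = 24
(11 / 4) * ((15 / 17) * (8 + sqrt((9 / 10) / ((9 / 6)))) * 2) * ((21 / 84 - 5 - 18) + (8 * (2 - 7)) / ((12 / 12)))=-41415 / 17 - 8283 * sqrt(15) / 136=-2672.06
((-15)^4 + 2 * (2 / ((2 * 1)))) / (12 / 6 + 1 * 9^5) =50627 / 59051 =0.86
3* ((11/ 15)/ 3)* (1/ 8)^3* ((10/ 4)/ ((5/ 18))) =33/ 2560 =0.01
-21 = -21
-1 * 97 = -97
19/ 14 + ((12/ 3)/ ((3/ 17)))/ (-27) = 587/ 1134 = 0.52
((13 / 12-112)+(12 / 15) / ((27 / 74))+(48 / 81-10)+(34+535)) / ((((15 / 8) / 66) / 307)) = 3288779252 / 675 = 4872265.56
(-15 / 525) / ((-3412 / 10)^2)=-5 / 20373052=-0.00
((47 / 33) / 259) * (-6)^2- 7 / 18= -9791 / 51282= -0.19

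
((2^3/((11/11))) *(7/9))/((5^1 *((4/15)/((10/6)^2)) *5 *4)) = 35/54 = 0.65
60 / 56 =15 / 14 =1.07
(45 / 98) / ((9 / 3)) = 15 / 98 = 0.15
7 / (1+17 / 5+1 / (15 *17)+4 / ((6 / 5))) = 1785 / 1973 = 0.90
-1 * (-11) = 11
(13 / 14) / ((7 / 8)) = 52 / 49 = 1.06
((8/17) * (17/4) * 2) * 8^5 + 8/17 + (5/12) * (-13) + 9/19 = 508017737/3876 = 131067.53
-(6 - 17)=11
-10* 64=-640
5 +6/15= 5.40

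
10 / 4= 5 / 2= 2.50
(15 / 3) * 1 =5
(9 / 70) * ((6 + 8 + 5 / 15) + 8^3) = 4737 / 70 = 67.67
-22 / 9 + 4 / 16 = -79 / 36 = -2.19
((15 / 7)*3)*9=405 / 7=57.86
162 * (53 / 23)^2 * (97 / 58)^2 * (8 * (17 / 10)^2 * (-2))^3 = -1653574373767757088 / 6951390625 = -237876773.58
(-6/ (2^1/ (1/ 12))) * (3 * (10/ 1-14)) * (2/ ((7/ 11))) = 66/ 7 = 9.43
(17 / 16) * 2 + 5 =57 / 8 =7.12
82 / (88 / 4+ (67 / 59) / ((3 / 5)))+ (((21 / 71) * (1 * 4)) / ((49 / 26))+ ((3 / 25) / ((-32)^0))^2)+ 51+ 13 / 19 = 1391675397523 / 24959029375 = 55.76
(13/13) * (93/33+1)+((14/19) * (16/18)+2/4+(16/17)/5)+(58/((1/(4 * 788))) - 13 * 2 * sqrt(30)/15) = 58460722777/319770 - 26 * sqrt(30)/15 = 182811.67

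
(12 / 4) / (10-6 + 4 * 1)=3 / 8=0.38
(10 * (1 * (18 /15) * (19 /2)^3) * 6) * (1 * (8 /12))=41154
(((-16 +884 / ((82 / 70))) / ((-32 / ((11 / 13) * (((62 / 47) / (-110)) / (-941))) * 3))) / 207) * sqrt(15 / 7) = -234701 * sqrt(105) / 4098871675080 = -0.00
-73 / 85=-0.86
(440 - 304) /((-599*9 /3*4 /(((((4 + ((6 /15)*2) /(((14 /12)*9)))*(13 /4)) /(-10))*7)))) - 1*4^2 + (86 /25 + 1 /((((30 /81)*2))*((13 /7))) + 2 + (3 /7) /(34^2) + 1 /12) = -135736999907 /14177790900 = -9.57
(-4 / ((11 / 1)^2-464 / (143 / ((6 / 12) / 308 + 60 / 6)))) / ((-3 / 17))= 748748 / 2924979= 0.26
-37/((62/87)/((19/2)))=-61161/124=-493.23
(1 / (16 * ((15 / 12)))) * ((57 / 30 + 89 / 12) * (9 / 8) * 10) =1677 / 320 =5.24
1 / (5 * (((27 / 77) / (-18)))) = -10.27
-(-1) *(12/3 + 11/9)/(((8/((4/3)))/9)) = 47/6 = 7.83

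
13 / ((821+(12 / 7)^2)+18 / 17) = 10829 / 687223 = 0.02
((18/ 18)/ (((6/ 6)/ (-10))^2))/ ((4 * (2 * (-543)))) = -25/ 1086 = -0.02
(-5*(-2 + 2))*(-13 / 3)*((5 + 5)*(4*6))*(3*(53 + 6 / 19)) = 0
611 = 611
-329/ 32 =-10.28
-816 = -816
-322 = -322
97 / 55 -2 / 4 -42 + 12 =-3161 / 110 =-28.74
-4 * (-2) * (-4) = -32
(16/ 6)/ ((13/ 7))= 1.44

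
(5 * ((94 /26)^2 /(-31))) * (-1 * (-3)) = -33135 /5239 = -6.32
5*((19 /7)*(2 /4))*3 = 285 /14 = 20.36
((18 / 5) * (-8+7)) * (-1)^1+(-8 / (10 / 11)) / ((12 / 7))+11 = 142 / 15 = 9.47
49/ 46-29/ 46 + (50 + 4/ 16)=4663/ 92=50.68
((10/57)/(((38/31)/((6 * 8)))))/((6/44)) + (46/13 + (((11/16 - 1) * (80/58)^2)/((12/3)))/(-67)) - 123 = -54802402918/793309413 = -69.08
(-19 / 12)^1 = -19 / 12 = -1.58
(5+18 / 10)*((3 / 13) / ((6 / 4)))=1.05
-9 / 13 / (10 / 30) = -27 / 13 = -2.08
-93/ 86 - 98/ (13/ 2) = -18065/ 1118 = -16.16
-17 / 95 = -0.18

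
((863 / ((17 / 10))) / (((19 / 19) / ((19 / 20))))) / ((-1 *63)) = -16397 / 2142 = -7.65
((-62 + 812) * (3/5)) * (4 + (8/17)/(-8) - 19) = -115200/17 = -6776.47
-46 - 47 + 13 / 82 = -7613 / 82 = -92.84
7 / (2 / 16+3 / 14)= 392 / 19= 20.63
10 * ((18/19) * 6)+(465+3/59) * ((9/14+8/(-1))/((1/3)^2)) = -241186707/7847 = -30736.17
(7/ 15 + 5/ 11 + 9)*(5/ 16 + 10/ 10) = 11459/ 880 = 13.02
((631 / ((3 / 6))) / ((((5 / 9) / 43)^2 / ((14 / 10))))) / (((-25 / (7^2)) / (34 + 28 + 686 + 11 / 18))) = -1941295577067 / 125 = -15530364616.54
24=24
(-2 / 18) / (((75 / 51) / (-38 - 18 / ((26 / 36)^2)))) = 208318 / 38025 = 5.48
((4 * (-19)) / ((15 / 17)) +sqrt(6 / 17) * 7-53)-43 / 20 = -8477 / 60 +7 * sqrt(102) / 17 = -137.12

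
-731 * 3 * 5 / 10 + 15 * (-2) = -2253 / 2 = -1126.50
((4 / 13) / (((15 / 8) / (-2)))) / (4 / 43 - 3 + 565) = -1376 / 2356575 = -0.00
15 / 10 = 3 / 2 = 1.50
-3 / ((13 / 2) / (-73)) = 33.69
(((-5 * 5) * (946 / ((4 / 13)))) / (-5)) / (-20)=-6149 / 8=-768.62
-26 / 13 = -2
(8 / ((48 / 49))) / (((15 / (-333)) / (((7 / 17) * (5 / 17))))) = -12691 / 578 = -21.96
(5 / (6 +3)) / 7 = 5 / 63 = 0.08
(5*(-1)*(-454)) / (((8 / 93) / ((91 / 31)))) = 309855 / 4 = 77463.75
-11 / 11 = -1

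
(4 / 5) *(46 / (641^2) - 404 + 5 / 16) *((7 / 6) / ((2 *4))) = -18577157501 / 394445760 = -47.10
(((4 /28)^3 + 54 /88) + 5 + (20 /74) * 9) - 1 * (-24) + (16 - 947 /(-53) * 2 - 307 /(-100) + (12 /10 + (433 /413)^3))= 3388914761913306 /37989225757175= 89.21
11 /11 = 1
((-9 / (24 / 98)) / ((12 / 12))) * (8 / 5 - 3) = 1029 / 20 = 51.45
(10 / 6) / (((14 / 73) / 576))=35040 / 7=5005.71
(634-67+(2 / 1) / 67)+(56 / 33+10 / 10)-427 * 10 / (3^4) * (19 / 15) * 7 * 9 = -72372940 / 19899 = -3637.01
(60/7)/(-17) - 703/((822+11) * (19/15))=-1.17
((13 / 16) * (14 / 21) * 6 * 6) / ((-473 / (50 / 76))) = -975 / 35948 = -0.03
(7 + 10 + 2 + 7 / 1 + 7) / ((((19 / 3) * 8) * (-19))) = -99 / 2888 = -0.03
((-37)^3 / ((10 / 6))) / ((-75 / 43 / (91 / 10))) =198205189 / 1250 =158564.15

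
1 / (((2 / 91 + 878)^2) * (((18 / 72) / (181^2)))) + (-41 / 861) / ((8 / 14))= 207440449 / 2394003750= 0.09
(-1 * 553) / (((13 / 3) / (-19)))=31521 / 13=2424.69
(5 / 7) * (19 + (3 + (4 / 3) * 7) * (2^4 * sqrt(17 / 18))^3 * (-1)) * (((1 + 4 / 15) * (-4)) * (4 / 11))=-5776 / 231 + 195805184 * sqrt(34) / 18711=60994.21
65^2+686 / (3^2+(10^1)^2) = 461211 / 109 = 4231.29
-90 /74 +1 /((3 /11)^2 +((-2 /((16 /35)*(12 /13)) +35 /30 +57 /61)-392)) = -12607256967 /10344410383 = -1.22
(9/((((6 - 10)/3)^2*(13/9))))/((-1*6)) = -243/416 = -0.58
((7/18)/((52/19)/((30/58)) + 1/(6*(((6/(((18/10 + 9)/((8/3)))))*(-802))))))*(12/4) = 4266640/19350143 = 0.22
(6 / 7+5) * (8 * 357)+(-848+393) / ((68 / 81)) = 1100649 / 68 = 16186.01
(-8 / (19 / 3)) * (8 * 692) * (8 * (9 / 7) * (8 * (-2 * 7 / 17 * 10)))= 1530593280 / 323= 4738678.89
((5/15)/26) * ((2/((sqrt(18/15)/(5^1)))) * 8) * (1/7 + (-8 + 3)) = -4.55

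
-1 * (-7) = 7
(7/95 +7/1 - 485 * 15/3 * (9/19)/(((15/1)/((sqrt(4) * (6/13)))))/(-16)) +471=2383509/4940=482.49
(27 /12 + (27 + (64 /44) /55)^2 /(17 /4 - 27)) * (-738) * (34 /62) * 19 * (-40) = -1896460036454268 /206511305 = -9183323.09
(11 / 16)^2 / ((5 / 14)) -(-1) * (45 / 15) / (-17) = 12479 / 10880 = 1.15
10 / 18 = 5 / 9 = 0.56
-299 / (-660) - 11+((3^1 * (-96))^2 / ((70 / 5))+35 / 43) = 1175041799 / 198660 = 5914.84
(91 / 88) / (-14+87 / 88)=-91 / 1145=-0.08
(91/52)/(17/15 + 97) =105/5888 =0.02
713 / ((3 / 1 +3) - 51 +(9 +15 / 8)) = -5704 / 273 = -20.89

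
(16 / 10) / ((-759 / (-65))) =104 / 759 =0.14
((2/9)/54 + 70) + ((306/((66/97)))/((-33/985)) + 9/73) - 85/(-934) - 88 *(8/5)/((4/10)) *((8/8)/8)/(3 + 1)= -13364.46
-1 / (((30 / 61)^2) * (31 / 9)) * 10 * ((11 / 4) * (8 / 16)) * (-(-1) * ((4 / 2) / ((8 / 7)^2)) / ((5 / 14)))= -14039333 / 198400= -70.76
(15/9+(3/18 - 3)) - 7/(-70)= -16/15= -1.07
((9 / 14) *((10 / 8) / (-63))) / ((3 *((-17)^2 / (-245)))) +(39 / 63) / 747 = 160781 / 36268344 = 0.00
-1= -1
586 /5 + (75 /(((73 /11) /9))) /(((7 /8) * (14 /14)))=596446 /2555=233.44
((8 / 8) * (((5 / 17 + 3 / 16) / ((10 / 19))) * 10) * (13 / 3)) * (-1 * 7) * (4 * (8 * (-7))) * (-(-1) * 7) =22196902 / 51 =435233.37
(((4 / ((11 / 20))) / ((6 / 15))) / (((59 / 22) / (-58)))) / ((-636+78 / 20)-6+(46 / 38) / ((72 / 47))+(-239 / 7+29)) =1110816000 / 1814877347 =0.61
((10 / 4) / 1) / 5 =1 / 2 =0.50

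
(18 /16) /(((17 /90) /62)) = 12555 /34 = 369.26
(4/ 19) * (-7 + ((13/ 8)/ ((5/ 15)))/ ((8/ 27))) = 605/ 304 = 1.99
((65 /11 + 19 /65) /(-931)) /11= -4434 /7322315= -0.00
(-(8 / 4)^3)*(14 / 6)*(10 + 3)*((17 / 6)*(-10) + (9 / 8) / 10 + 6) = 485303 / 90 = 5392.26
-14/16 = -0.88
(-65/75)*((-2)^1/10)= 13/75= 0.17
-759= -759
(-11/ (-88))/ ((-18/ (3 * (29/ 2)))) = -29/ 96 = -0.30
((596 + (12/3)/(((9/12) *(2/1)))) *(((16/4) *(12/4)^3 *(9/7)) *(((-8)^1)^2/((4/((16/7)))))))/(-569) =-148967424/27881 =-5342.97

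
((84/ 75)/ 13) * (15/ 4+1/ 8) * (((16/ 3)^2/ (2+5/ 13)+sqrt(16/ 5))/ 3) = 434 * sqrt(5)/ 4875+896/ 675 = 1.53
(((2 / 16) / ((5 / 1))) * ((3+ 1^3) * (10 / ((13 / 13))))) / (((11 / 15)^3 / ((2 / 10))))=675 / 1331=0.51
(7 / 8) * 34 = 119 / 4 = 29.75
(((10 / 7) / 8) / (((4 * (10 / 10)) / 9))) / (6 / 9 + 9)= 135 / 3248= 0.04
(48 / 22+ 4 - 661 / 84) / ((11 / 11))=-1559 / 924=-1.69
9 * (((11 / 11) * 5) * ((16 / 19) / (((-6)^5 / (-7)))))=35 / 1026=0.03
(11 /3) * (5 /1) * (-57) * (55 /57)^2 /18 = -166375 /3078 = -54.05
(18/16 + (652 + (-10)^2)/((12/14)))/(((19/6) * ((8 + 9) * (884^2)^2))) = 21083/788990136077312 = 0.00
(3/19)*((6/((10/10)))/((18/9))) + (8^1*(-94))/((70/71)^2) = -17995427/23275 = -773.17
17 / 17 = 1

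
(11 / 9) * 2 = 22 / 9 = 2.44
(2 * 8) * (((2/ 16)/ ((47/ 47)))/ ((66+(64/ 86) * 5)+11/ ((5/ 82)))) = 215/ 26888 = 0.01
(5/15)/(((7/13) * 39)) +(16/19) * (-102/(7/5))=-73421/1197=-61.34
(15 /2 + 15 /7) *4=270 /7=38.57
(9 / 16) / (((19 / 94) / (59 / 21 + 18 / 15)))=59361 / 5320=11.16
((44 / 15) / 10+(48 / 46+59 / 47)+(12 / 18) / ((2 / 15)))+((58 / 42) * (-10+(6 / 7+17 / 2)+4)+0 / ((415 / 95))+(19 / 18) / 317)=46210833968 / 3778013925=12.23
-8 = -8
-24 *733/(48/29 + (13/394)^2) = -79196439648/7456229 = -10621.51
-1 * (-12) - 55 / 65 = 145 / 13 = 11.15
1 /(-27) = -1 /27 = -0.04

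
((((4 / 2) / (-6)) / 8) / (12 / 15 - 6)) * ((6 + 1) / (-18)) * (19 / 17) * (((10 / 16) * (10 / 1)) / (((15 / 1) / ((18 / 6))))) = -3325 / 763776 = -0.00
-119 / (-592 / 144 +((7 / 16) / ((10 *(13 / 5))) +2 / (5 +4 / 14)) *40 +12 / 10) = -9.23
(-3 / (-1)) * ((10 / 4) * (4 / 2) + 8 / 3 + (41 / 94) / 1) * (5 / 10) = 2285 / 188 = 12.15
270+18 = 288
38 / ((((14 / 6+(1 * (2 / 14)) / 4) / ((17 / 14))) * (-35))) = -3876 / 6965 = -0.56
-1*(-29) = 29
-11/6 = -1.83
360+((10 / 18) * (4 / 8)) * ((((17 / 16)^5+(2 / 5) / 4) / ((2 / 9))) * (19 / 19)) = 1517573013 / 4194304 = 361.82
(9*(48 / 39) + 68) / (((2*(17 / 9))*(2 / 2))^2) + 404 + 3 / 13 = 118424 / 289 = 409.77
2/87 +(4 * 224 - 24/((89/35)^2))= 892.31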